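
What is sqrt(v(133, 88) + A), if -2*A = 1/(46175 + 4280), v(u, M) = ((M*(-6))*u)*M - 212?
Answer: 11*I*sqrt(520075237712110)/100910 ≈ 2485.9*I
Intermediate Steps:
v(u, M) = -212 - 6*u*M**2 (v(u, M) = ((-6*M)*u)*M - 212 = (-6*M*u)*M - 212 = -6*u*M**2 - 212 = -212 - 6*u*M**2)
A = -1/100910 (A = -1/(2*(46175 + 4280)) = -1/2/50455 = -1/2*1/50455 = -1/100910 ≈ -9.9098e-6)
sqrt(v(133, 88) + A) = sqrt((-212 - 6*133*88**2) - 1/100910) = sqrt((-212 - 6*133*7744) - 1/100910) = sqrt((-212 - 6179712) - 1/100910) = sqrt(-6179924 - 1/100910) = sqrt(-623616130841/100910) = 11*I*sqrt(520075237712110)/100910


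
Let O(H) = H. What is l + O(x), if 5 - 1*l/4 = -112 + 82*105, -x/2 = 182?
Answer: -34336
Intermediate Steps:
x = -364 (x = -2*182 = -364)
l = -33972 (l = 20 - 4*(-112 + 82*105) = 20 - 4*(-112 + 8610) = 20 - 4*8498 = 20 - 33992 = -33972)
l + O(x) = -33972 - 364 = -34336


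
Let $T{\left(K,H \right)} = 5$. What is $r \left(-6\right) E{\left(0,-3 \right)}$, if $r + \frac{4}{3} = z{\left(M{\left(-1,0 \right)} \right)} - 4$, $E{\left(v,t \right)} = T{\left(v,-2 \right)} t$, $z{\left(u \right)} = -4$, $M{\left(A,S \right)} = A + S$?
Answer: $-840$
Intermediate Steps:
$E{\left(v,t \right)} = 5 t$
$r = - \frac{28}{3}$ ($r = - \frac{4}{3} - 8 = - \frac{28}{3} \approx -9.3333$)
$r \left(-6\right) E{\left(0,-3 \right)} = \left(- \frac{28}{3}\right) \left(-6\right) 5 \left(-3\right) = 56 \left(-15\right) = -840$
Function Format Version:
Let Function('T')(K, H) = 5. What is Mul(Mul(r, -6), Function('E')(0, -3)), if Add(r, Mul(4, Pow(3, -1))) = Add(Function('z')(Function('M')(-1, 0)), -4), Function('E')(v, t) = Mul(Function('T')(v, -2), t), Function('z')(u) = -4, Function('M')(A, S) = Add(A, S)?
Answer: -840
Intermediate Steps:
Function('E')(v, t) = Mul(5, t)
r = Rational(-28, 3) (r = Add(Rational(-4, 3), Add(-4, -4)) = Add(Rational(-4, 3), -8) = Rational(-28, 3) ≈ -9.3333)
Mul(Mul(r, -6), Function('E')(0, -3)) = Mul(Mul(Rational(-28, 3), -6), Mul(5, -3)) = Mul(56, -15) = -840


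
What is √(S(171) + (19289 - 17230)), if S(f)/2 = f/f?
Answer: 3*√229 ≈ 45.398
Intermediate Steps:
S(f) = 2 (S(f) = 2*(f/f) = 2*1 = 2)
√(S(171) + (19289 - 17230)) = √(2 + (19289 - 17230)) = √(2 + 2059) = √2061 = 3*√229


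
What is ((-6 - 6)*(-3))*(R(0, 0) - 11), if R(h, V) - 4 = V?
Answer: -252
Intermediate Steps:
R(h, V) = 4 + V
((-6 - 6)*(-3))*(R(0, 0) - 11) = ((-6 - 6)*(-3))*((4 + 0) - 11) = (-12*(-3))*(4 - 11) = 36*(-7) = -252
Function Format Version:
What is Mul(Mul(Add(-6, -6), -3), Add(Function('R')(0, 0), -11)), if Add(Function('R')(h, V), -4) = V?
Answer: -252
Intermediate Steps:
Function('R')(h, V) = Add(4, V)
Mul(Mul(Add(-6, -6), -3), Add(Function('R')(0, 0), -11)) = Mul(Mul(Add(-6, -6), -3), Add(Add(4, 0), -11)) = Mul(Mul(-12, -3), Add(4, -11)) = Mul(36, -7) = -252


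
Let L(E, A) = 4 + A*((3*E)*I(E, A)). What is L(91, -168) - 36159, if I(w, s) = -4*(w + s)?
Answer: -14162267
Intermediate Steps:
I(w, s) = -4*s - 4*w (I(w, s) = -4*(s + w) = -4*s - 4*w)
L(E, A) = 4 + 3*A*E*(-4*A - 4*E) (L(E, A) = 4 + A*((3*E)*(-4*A - 4*E)) = 4 + A*(3*E*(-4*A - 4*E)) = 4 + 3*A*E*(-4*A - 4*E))
L(91, -168) - 36159 = (4 - 12*(-168)*91*(-168 + 91)) - 36159 = (4 - 12*(-168)*91*(-77)) - 36159 = (4 - 14126112) - 36159 = -14126108 - 36159 = -14162267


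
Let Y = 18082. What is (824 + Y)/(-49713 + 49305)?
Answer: -3151/68 ≈ -46.338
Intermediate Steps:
(824 + Y)/(-49713 + 49305) = (824 + 18082)/(-49713 + 49305) = 18906/(-408) = 18906*(-1/408) = -3151/68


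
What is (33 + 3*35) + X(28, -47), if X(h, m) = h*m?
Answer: -1178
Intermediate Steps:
(33 + 3*35) + X(28, -47) = (33 + 3*35) + 28*(-47) = (33 + 105) - 1316 = 138 - 1316 = -1178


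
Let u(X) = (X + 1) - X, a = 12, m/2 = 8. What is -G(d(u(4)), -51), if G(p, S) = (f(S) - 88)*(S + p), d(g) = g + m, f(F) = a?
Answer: -2584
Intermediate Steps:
m = 16 (m = 2*8 = 16)
f(F) = 12
u(X) = 1 (u(X) = (1 + X) - X = 1)
d(g) = 16 + g (d(g) = g + 16 = 16 + g)
G(p, S) = -76*S - 76*p (G(p, S) = (12 - 88)*(S + p) = -76*(S + p) = -76*S - 76*p)
-G(d(u(4)), -51) = -(-76*(-51) - 76*(16 + 1)) = -(3876 - 76*17) = -(3876 - 1292) = -1*2584 = -2584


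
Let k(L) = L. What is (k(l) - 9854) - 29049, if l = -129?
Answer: -39032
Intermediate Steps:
(k(l) - 9854) - 29049 = (-129 - 9854) - 29049 = -9983 - 29049 = -39032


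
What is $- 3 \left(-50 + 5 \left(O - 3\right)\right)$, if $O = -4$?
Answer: $255$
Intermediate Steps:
$- 3 \left(-50 + 5 \left(O - 3\right)\right) = - 3 \left(-50 + 5 \left(-4 - 3\right)\right) = - 3 \left(-50 + 5 \left(-7\right)\right) = - 3 \left(-50 - 35\right) = \left(-3\right) \left(-85\right) = 255$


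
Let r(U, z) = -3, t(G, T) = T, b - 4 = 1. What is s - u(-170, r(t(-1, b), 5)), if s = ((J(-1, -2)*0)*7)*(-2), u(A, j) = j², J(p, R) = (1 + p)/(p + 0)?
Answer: -9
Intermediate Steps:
b = 5 (b = 4 + 1 = 5)
J(p, R) = (1 + p)/p
s = 0 (s = ((((1 - 1)/(-1))*0)*7)*(-2) = ((-1*0*0)*7)*(-2) = ((0*0)*7)*(-2) = (0*7)*(-2) = 0*(-2) = 0)
s - u(-170, r(t(-1, b), 5)) = 0 - 1*(-3)² = 0 - 1*9 = 0 - 9 = -9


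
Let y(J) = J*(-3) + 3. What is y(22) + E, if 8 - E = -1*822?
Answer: 767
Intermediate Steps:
y(J) = 3 - 3*J (y(J) = -3*J + 3 = 3 - 3*J)
E = 830 (E = 8 - (-1)*822 = 8 - 1*(-822) = 8 + 822 = 830)
y(22) + E = (3 - 3*22) + 830 = (3 - 66) + 830 = -63 + 830 = 767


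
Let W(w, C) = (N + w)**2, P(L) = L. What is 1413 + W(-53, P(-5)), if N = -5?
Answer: 4777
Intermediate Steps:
W(w, C) = (-5 + w)**2
1413 + W(-53, P(-5)) = 1413 + (-5 - 53)**2 = 1413 + (-58)**2 = 1413 + 3364 = 4777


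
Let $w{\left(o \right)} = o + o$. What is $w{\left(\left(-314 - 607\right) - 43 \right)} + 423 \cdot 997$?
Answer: $419803$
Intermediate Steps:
$w{\left(o \right)} = 2 o$
$w{\left(\left(-314 - 607\right) - 43 \right)} + 423 \cdot 997 = 2 \left(\left(-314 - 607\right) - 43\right) + 423 \cdot 997 = 2 \left(-921 - 43\right) + 421731 = 2 \left(-964\right) + 421731 = -1928 + 421731 = 419803$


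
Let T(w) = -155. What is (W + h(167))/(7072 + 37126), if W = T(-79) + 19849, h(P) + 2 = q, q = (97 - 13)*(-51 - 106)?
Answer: 3252/22099 ≈ 0.14716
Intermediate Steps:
q = -13188 (q = 84*(-157) = -13188)
h(P) = -13190 (h(P) = -2 - 13188 = -13190)
W = 19694 (W = -155 + 19849 = 19694)
(W + h(167))/(7072 + 37126) = (19694 - 13190)/(7072 + 37126) = 6504/44198 = 6504*(1/44198) = 3252/22099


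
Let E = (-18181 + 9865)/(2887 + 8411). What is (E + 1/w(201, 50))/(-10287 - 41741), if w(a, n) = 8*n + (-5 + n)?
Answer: 87841/6228011740 ≈ 1.4104e-5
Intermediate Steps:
w(a, n) = -5 + 9*n
E = -198/269 (E = -8316/11298 = -8316*1/11298 = -198/269 ≈ -0.73606)
(E + 1/w(201, 50))/(-10287 - 41741) = (-198/269 + 1/(-5 + 9*50))/(-10287 - 41741) = (-198/269 + 1/(-5 + 450))/(-52028) = (-198/269 + 1/445)*(-1/52028) = -87841/119705*(-1/52028) = 87841/6228011740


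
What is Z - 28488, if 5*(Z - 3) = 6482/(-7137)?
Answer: -1016493707/35685 ≈ -28485.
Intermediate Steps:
Z = 100573/35685 (Z = 3 + (6482/(-7137))/5 = 3 + (6482*(-1/7137))/5 = 3 + (1/5)*(-6482/7137) = 3 - 6482/35685 = 100573/35685 ≈ 2.8184)
Z - 28488 = 100573/35685 - 28488 = -1016493707/35685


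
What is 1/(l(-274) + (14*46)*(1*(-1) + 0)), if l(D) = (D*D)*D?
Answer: -1/20571468 ≈ -4.8611e-8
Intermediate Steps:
l(D) = D³ (l(D) = D²*D = D³)
1/(l(-274) + (14*46)*(1*(-1) + 0)) = 1/((-274)³ + (14*46)*(1*(-1) + 0)) = 1/(-20570824 + 644*(-1 + 0)) = 1/(-20570824 + 644*(-1)) = 1/(-20570824 - 644) = 1/(-20571468) = -1/20571468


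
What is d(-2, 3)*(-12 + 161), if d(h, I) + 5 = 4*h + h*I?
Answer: -2831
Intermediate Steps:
d(h, I) = -5 + 4*h + I*h (d(h, I) = -5 + (4*h + h*I) = -5 + (4*h + I*h) = -5 + 4*h + I*h)
d(-2, 3)*(-12 + 161) = (-5 + 4*(-2) + 3*(-2))*(-12 + 161) = (-5 - 8 - 6)*149 = -19*149 = -2831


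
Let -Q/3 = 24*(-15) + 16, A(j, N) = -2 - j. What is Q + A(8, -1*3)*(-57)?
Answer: 1602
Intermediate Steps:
Q = 1032 (Q = -3*(24*(-15) + 16) = -3*(-360 + 16) = -3*(-344) = 1032)
Q + A(8, -1*3)*(-57) = 1032 + (-2 - 1*8)*(-57) = 1032 + (-2 - 8)*(-57) = 1032 - 10*(-57) = 1032 + 570 = 1602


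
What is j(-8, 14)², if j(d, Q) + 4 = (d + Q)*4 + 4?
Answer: 576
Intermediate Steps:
j(d, Q) = 4*Q + 4*d (j(d, Q) = -4 + ((d + Q)*4 + 4) = -4 + ((Q + d)*4 + 4) = -4 + ((4*Q + 4*d) + 4) = -4 + (4 + 4*Q + 4*d) = 4*Q + 4*d)
j(-8, 14)² = (4*14 + 4*(-8))² = (56 - 32)² = 24² = 576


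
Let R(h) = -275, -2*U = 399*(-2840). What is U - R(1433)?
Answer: 566855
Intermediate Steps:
U = 566580 (U = -399*(-2840)/2 = -½*(-1133160) = 566580)
U - R(1433) = 566580 - 1*(-275) = 566580 + 275 = 566855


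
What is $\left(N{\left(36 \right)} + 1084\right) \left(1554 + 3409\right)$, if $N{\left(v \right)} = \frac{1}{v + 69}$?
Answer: $\frac{80699089}{15} \approx 5.3799 \cdot 10^{6}$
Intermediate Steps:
$N{\left(v \right)} = \frac{1}{69 + v}$
$\left(N{\left(36 \right)} + 1084\right) \left(1554 + 3409\right) = \left(\frac{1}{69 + 36} + 1084\right) \left(1554 + 3409\right) = \left(\frac{1}{105} + 1084\right) 4963 = \frac{113821}{105} \cdot 4963 = \frac{80699089}{15}$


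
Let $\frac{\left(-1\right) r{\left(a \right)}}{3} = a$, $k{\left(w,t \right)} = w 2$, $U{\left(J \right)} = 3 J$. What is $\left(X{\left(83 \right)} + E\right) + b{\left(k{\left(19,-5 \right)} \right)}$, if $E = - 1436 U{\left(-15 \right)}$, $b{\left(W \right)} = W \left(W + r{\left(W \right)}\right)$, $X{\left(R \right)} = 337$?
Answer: $62069$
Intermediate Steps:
$k{\left(w,t \right)} = 2 w$
$r{\left(a \right)} = - 3 a$
$b{\left(W \right)} = - 2 W^{2}$ ($b{\left(W \right)} = W \left(W - 3 W\right) = W \left(- 2 W\right) = - 2 W^{2}$)
$E = 64620$ ($E = - 1436 \cdot 3 \left(-15\right) = \left(-1436\right) \left(-45\right) = 64620$)
$\left(X{\left(83 \right)} + E\right) + b{\left(k{\left(19,-5 \right)} \right)} = \left(337 + 64620\right) - 2 \left(2 \cdot 19\right)^{2} = 64957 - 2 \cdot 38^{2} = 64957 - 2888 = 62069$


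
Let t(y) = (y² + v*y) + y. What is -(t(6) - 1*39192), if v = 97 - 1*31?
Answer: 38754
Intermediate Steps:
v = 66 (v = 97 - 31 = 66)
t(y) = y² + 67*y (t(y) = (y² + 66*y) + y = y² + 67*y)
-(t(6) - 1*39192) = -(6*(67 + 6) - 1*39192) = -(6*73 - 39192) = -(438 - 39192) = -1*(-38754) = 38754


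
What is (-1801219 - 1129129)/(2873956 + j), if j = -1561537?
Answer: -2930348/1312419 ≈ -2.2328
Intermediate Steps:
(-1801219 - 1129129)/(2873956 + j) = (-1801219 - 1129129)/(2873956 - 1561537) = -2930348/1312419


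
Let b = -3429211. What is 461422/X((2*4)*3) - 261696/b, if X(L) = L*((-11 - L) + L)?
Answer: -791122155149/452655852 ≈ -1747.7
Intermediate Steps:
X(L) = -11*L (X(L) = L*(-11) = -11*L)
461422/X((2*4)*3) - 261696/b = 461422/((-11*2*4*3)) - 261696/(-3429211) = 461422/((-88*3)) - 261696*(-1/3429211) = 461422/((-11*24)) + 261696/3429211 = 461422/(-264) + 261696/3429211 = 461422*(-1/264) + 261696/3429211 = -230711/132 + 261696/3429211 = -791122155149/452655852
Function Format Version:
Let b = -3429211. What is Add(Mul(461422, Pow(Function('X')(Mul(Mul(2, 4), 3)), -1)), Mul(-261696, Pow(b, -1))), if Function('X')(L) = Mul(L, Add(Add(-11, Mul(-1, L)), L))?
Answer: Rational(-791122155149, 452655852) ≈ -1747.7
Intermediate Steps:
Function('X')(L) = Mul(-11, L) (Function('X')(L) = Mul(L, -11) = Mul(-11, L))
Add(Mul(461422, Pow(Function('X')(Mul(Mul(2, 4), 3)), -1)), Mul(-261696, Pow(b, -1))) = Add(Mul(461422, Pow(Mul(-11, Mul(Mul(2, 4), 3)), -1)), Mul(-261696, Pow(-3429211, -1))) = Add(Mul(461422, Pow(Mul(-11, Mul(8, 3)), -1)), Mul(-261696, Rational(-1, 3429211))) = Add(Mul(461422, Pow(Mul(-11, 24), -1)), Rational(261696, 3429211)) = Add(Mul(461422, Pow(-264, -1)), Rational(261696, 3429211)) = Add(Mul(461422, Rational(-1, 264)), Rational(261696, 3429211)) = Add(Rational(-230711, 132), Rational(261696, 3429211)) = Rational(-791122155149, 452655852)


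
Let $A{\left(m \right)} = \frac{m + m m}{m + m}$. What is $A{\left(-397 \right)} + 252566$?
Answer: $252368$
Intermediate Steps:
$A{\left(m \right)} = \frac{m + m^{2}}{2 m}$
$A{\left(-397 \right)} + 252566 = \left(\frac{1}{2} + \frac{1}{2} \left(-397\right)\right) + 252566 = \left(\frac{1}{2} - \frac{397}{2}\right) + 252566 = -198 + 252566 = 252368$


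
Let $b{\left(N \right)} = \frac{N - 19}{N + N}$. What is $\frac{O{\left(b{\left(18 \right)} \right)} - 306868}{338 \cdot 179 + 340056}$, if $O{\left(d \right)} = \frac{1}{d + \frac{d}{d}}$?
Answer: $- \frac{5370172}{7009765} \approx -0.7661$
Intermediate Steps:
$b{\left(N \right)} = \frac{-19 + N}{2 N}$
$O{\left(d \right)} = \frac{1}{1 + d}$ ($O{\left(d \right)} = \frac{1}{d + 1} = \frac{1}{1 + d}$)
$\frac{O{\left(b{\left(18 \right)} \right)} - 306868}{338 \cdot 179 + 340056} = \frac{\frac{1}{1 + \frac{-19 + 18}{2 \cdot 18}} - 306868}{338 \cdot 179 + 340056} = \frac{\frac{1}{1 + \frac{1}{2} \cdot \frac{1}{18} \left(-1\right)} - 306868}{60502 + 340056} = \frac{\frac{1}{1 - \frac{1}{36}} - 306868}{400558} = \left(\frac{1}{\frac{35}{36}} - 306868\right) \frac{1}{400558} = \left(\frac{36}{35} - 306868\right) \frac{1}{400558} = \left(- \frac{10740344}{35}\right) \frac{1}{400558} = - \frac{5370172}{7009765}$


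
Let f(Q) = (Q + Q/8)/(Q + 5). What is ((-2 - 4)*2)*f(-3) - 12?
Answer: 33/4 ≈ 8.2500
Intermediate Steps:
f(Q) = 9*Q/(8*(5 + Q)) (f(Q) = (Q + Q*(⅛))/(5 + Q) = (Q + Q/8)/(5 + Q) = (9*Q/8)/(5 + Q) = 9*Q/(8*(5 + Q)))
((-2 - 4)*2)*f(-3) - 12 = ((-2 - 4)*2)*((9/8)*(-3)/(5 - 3)) - 12 = (-6*2)*((9/8)*(-3)/2) - 12 = -27*(-3)/(2*2) - 12 = -12*(-27/16) - 12 = 81/4 - 12 = 33/4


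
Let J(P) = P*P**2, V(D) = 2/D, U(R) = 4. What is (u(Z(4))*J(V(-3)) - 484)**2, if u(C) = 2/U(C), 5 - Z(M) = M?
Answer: 170877184/729 ≈ 2.3440e+5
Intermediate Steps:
Z(M) = 5 - M
J(P) = P**3
u(C) = 1/2 (u(C) = 2/4 = 2*(1/4) = 1/2)
(u(Z(4))*J(V(-3)) - 484)**2 = ((2/(-3))**3/2 - 484)**2 = ((2*(-1/3))**3/2 - 484)**2 = ((-2/3)**3/2 - 484)**2 = ((1/2)*(-8/27) - 484)**2 = (-4/27 - 484)**2 = (-13072/27)**2 = 170877184/729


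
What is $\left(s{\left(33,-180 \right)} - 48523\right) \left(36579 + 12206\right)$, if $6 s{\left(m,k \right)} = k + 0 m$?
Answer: $-2368658105$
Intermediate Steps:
$s{\left(m,k \right)} = \frac{k}{6}$ ($s{\left(m,k \right)} = \frac{k + 0 m}{6} = \frac{k + 0}{6} = \frac{k}{6}$)
$\left(s{\left(33,-180 \right)} - 48523\right) \left(36579 + 12206\right) = \left(\frac{1}{6} \left(-180\right) - 48523\right) \left(36579 + 12206\right) = \left(-30 - 48523\right) 48785 = \left(-48553\right) 48785 = -2368658105$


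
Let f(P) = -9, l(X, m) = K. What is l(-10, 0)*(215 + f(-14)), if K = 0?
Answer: 0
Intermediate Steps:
l(X, m) = 0
l(-10, 0)*(215 + f(-14)) = 0*(215 - 9) = 0*206 = 0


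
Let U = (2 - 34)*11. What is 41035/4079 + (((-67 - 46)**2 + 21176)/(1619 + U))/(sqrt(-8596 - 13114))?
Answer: 41035/4079 - 6789*I*sqrt(21710)/5501314 ≈ 10.06 - 0.18183*I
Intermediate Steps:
U = -352 (U = -32*11 = -352)
41035/4079 + (((-67 - 46)**2 + 21176)/(1619 + U))/(sqrt(-8596 - 13114)) = 41035/4079 + (((-67 - 46)**2 + 21176)/(1619 - 352))/(sqrt(-8596 - 13114)) = 41035*(1/4079) + (((-113)**2 + 21176)/1267)/(sqrt(-21710)) = 41035/4079 + ((12769 + 21176)*(1/1267))/((I*sqrt(21710))) = 41035/4079 + (33945*(1/1267))*(-I*sqrt(21710)/21710) = 41035/4079 + 33945*(-I*sqrt(21710)/21710)/1267 = 41035/4079 - 6789*I*sqrt(21710)/5501314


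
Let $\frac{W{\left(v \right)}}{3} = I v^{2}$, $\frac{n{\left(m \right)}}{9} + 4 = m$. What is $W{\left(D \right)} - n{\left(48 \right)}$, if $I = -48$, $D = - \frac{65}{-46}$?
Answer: $- \frac{361584}{529} \approx -683.52$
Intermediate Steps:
$D = \frac{65}{46}$ ($D = \left(-65\right) \left(- \frac{1}{46}\right) = \frac{65}{46} \approx 1.413$)
$n{\left(m \right)} = -36 + 9 m$
$W{\left(v \right)} = - 144 v^{2}$ ($W{\left(v \right)} = 3 \left(- 48 v^{2}\right) = - 144 v^{2}$)
$W{\left(D \right)} - n{\left(48 \right)} = - 144 \left(\frac{65}{46}\right)^{2} - \left(-36 + 9 \cdot 48\right) = \left(-144\right) \frac{4225}{2116} - \left(-36 + 432\right) = - \frac{152100}{529} - 396 = - \frac{361584}{529}$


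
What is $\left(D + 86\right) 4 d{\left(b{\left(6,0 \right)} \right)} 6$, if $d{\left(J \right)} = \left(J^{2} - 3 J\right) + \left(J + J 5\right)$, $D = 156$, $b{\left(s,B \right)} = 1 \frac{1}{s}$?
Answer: $\frac{9196}{3} \approx 3065.3$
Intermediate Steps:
$b{\left(s,B \right)} = \frac{1}{s}$
$d{\left(J \right)} = J^{2} + 3 J$ ($d{\left(J \right)} = \left(J^{2} - 3 J\right) + \left(J + 5 J\right) = \left(J^{2} - 3 J\right) + 6 J = J^{2} + 3 J$)
$\left(D + 86\right) 4 d{\left(b{\left(6,0 \right)} \right)} 6 = \left(156 + 86\right) 4 \frac{3 + \frac{1}{6}}{6} \cdot 6 = 242 \cdot 4 \frac{3 + \frac{1}{6}}{6} \cdot 6 = 242 \cdot 4 \cdot \frac{1}{6} \cdot \frac{19}{6} \cdot 6 = 242 \cdot 4 \cdot \frac{19}{36} \cdot 6 = 242 \cdot \frac{19}{9} \cdot 6 = 242 \cdot \frac{38}{3} = \frac{9196}{3}$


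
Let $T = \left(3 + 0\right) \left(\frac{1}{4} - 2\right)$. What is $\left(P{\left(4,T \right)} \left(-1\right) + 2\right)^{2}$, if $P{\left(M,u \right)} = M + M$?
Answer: $36$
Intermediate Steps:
$T = - \frac{21}{4}$ ($T = 3 \left(\frac{1}{4} - 2\right) = 3 \left(- \frac{7}{4}\right) = - \frac{21}{4} \approx -5.25$)
$P{\left(M,u \right)} = 2 M$
$\left(P{\left(4,T \right)} \left(-1\right) + 2\right)^{2} = \left(2 \cdot 4 \left(-1\right) + 2\right)^{2} = \left(8 \left(-1\right) + 2\right)^{2} = \left(-8 + 2\right)^{2} = \left(-6\right)^{2} = 36$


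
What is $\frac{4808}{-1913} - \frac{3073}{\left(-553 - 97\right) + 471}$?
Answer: $\frac{5018017}{342427} \approx 14.654$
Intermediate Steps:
$\frac{4808}{-1913} - \frac{3073}{\left(-553 - 97\right) + 471} = 4808 \left(- \frac{1}{1913}\right) - \frac{3073}{-650 + 471} = - \frac{4808}{1913} - \frac{3073}{-179} = - \frac{4808}{1913} - - \frac{3073}{179} = - \frac{4808}{1913} + \frac{3073}{179} = \frac{5018017}{342427}$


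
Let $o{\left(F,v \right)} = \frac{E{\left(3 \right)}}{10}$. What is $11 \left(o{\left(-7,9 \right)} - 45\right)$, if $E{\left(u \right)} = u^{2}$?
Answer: $- \frac{4851}{10} \approx -485.1$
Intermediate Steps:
$o{\left(F,v \right)} = \frac{9}{10}$ ($o{\left(F,v \right)} = \frac{3^{2}}{10} = 9 \cdot \frac{1}{10} = \frac{9}{10}$)
$11 \left(o{\left(-7,9 \right)} - 45\right) = 11 \left(\frac{9}{10} - 45\right) = 11 \left(- \frac{441}{10}\right) = - \frac{4851}{10}$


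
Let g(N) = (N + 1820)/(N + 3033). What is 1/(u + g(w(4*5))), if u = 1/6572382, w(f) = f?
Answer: 20065482246/12093185933 ≈ 1.6592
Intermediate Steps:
g(N) = (1820 + N)/(3033 + N)
u = 1/6572382 ≈ 1.5215e-7
1/(u + g(w(4*5))) = 1/(1/6572382 + (1820 + 4*5)/(3033 + 4*5)) = 1/(1/6572382 + (1820 + 20)/(3033 + 20)) = 1/(1/6572382 + 1840/3053) = 1/(12093185933/20065482246) = 20065482246/12093185933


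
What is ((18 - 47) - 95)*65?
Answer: -8060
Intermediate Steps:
((18 - 47) - 95)*65 = (-29 - 95)*65 = -124*65 = -8060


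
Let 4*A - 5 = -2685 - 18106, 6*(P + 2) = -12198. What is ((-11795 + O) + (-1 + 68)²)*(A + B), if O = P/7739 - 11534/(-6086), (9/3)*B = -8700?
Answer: 1392729426063811/23549777 ≈ 5.9140e+7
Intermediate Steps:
B = -2900 (B = (⅓)*(-8700) = -2900)
P = -2035 (P = -2 + (⅙)*(-12198) = -2 - 2033 = -2035)
O = 38438308/23549777 (O = -2035/7739 - 11534/(-6086) = -2035*1/7739 - 11534*(-1/6086) = -2035/7739 + 5767/3043 = 38438308/23549777 ≈ 1.6322)
A = -10393/2 (A = 5/4 + (-2685 - 18106)/4 = 5/4 + (¼)*(-20791) = 5/4 - 20791/4 = -10393/2 ≈ -5196.5)
((-11795 + O) + (-1 + 68)²)*(A + B) = ((-11795 + 38438308/23549777) + (-1 + 68)²)*(-10393/2 - 2900) = (-277731181407/23549777 + 67²)*(-16193/2) = (-277731181407/23549777 + 4489)*(-16193/2) = -172016232454/23549777*(-16193/2) = 1392729426063811/23549777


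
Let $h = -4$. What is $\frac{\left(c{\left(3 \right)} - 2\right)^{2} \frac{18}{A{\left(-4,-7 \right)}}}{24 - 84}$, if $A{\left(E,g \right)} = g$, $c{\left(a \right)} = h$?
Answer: $\frac{54}{35} \approx 1.5429$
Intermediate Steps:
$c{\left(a \right)} = -4$
$\frac{\left(c{\left(3 \right)} - 2\right)^{2} \frac{18}{A{\left(-4,-7 \right)}}}{24 - 84} = \frac{\left(-4 - 2\right)^{2} \frac{18}{-7}}{24 - 84} = \frac{\left(-6\right)^{2} \cdot 18 \left(- \frac{1}{7}\right)}{-60} = 36 \left(- \frac{18}{7}\right) \left(- \frac{1}{60}\right) = \left(- \frac{648}{7}\right) \left(- \frac{1}{60}\right) = \frac{54}{35}$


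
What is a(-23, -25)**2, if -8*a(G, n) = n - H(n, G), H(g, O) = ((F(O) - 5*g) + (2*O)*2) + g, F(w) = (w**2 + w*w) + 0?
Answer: 1190281/64 ≈ 18598.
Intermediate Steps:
F(w) = 2*w**2 (F(w) = (w**2 + w**2) + 0 = 2*w**2 + 0 = 2*w**2)
H(g, O) = -4*g + 2*O**2 + 4*O (H(g, O) = ((2*O**2 - 5*g) + (2*O)*2) + g = ((-5*g + 2*O**2) + 4*O) + g = (-5*g + 2*O**2 + 4*O) + g = -4*g + 2*O**2 + 4*O)
a(G, n) = G/2 - 5*n/8 + G**2/4 (a(G, n) = -(n - (-4*n + 2*G**2 + 4*G))/8 = -(n + (-4*G - 2*G**2 + 4*n))/8 = -(-4*G - 2*G**2 + 5*n)/8 = G/2 - 5*n/8 + G**2/4)
a(-23, -25)**2 = ((1/2)*(-23) - 5/8*(-25) + (1/4)*(-23)**2)**2 = (-23/2 + 125/8 + (1/4)*529)**2 = (-23/2 + 125/8 + 529/4)**2 = (1091/8)**2 = 1190281/64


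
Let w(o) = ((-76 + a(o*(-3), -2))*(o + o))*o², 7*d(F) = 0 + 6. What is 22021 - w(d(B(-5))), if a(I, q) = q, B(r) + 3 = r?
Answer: 7586899/343 ≈ 22119.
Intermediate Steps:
B(r) = -3 + r
d(F) = 6/7 (d(F) = (0 + 6)/7 = (⅐)*6 = 6/7)
w(o) = -156*o³ (w(o) = ((-76 - 2)*(o + o))*o² = (-156*o)*o² = -156*o³)
22021 - w(d(B(-5))) = 22021 - (-156)*(6/7)³ = 22021 - (-156)*216/343 = 22021 - 1*(-33696/343) = 22021 + 33696/343 = 7586899/343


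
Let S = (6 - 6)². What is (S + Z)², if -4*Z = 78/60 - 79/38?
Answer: 1369/36100 ≈ 0.037922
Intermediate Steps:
S = 0 (S = 0² = 0)
Z = 37/190 (Z = -(78/60 - 79/38)/4 = -(78*(1/60) - 79*1/38)/4 = -(13/10 - 79/38)/4 = -¼*(-74/95) = 37/190 ≈ 0.19474)
(S + Z)² = (0 + 37/190)² = (37/190)² = 1369/36100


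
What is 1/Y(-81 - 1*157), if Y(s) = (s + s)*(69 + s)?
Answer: 1/80444 ≈ 1.2431e-5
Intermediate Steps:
Y(s) = 2*s*(69 + s) (Y(s) = (2*s)*(69 + s) = 2*s*(69 + s))
1/Y(-81 - 1*157) = 1/(2*(-81 - 1*157)*(69 + (-81 - 1*157))) = 1/(2*(-81 - 157)*(69 + (-81 - 157))) = 1/(2*(-238)*(69 - 238)) = 1/(2*(-238)*(-169)) = 1/80444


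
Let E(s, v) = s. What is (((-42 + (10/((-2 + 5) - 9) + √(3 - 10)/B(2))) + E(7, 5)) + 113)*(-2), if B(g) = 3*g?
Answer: -458/3 - I*√7/3 ≈ -152.67 - 0.88192*I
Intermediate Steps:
(((-42 + (10/((-2 + 5) - 9) + √(3 - 10)/B(2))) + E(7, 5)) + 113)*(-2) = (((-42 + (10/((-2 + 5) - 9) + √(3 - 10)/((3*2)))) + 7) + 113)*(-2) = (((-42 + (10/(3 - 9) + √(-7)/6)) + 7) + 113)*(-2) = (((-42 + (10/(-6) + (I*√7)*(⅙))) + 7) + 113)*(-2) = (((-42 + (10*(-⅙) + I*√7/6)) + 7) + 113)*(-2) = (((-42 + (-5/3 + I*√7/6)) + 7) + 113)*(-2) = (((-131/3 + I*√7/6) + 7) + 113)*(-2) = ((-110/3 + I*√7/6) + 113)*(-2) = (229/3 + I*√7/6)*(-2) = -458/3 - I*√7/3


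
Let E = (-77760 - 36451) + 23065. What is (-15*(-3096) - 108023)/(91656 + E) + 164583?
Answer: 83875747/510 ≈ 1.6446e+5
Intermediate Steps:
E = -91146 (E = -114211 + 23065 = -91146)
(-15*(-3096) - 108023)/(91656 + E) + 164583 = (-15*(-3096) - 108023)/(91656 - 91146) + 164583 = (46440 - 108023)/510 + 164583 = -61583*1/510 + 164583 = -61583/510 + 164583 = 83875747/510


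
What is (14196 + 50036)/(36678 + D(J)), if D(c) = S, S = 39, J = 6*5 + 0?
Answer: 64232/36717 ≈ 1.7494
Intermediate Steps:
J = 30 (J = 30 + 0 = 30)
D(c) = 39
(14196 + 50036)/(36678 + D(J)) = (14196 + 50036)/(36678 + 39) = 64232/36717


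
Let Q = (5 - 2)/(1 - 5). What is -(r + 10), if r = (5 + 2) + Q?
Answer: -65/4 ≈ -16.250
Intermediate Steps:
Q = -3/4 (Q = 3/(-4) = 3*(-1/4) = -3/4 ≈ -0.75000)
r = 25/4 (r = (5 + 2) - 3/4 = 7 - 3/4 = 25/4 ≈ 6.2500)
-(r + 10) = -(25/4 + 10) = -1*65/4 = -65/4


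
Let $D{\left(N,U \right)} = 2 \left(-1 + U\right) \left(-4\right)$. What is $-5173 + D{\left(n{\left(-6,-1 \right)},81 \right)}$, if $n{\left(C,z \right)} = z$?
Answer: $-5813$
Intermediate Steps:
$D{\left(N,U \right)} = 8 - 8 U$ ($D{\left(N,U \right)} = 2 \left(4 - 4 U\right) = 8 - 8 U$)
$-5173 + D{\left(n{\left(-6,-1 \right)},81 \right)} = -5173 + \left(8 - 648\right) = -5173 - 640 = -5813$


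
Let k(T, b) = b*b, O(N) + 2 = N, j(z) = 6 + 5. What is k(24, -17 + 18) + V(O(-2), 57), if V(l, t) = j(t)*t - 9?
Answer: 619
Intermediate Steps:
j(z) = 11
O(N) = -2 + N
V(l, t) = -9 + 11*t (V(l, t) = 11*t - 9 = -9 + 11*t)
k(T, b) = b**2
k(24, -17 + 18) + V(O(-2), 57) = (-17 + 18)**2 + (-9 + 11*57) = 1**2 + (-9 + 627) = 1 + 618 = 619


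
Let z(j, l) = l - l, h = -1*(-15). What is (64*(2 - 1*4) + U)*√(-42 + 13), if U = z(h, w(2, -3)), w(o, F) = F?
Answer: -128*I*√29 ≈ -689.3*I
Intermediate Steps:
h = 15
z(j, l) = 0
U = 0
(64*(2 - 1*4) + U)*√(-42 + 13) = (64*(2 - 1*4) + 0)*√(-42 + 13) = (64*(2 - 4) + 0)*√(-29) = (64*(-2) + 0)*(I*√29) = (-128 + 0)*(I*√29) = -128*I*√29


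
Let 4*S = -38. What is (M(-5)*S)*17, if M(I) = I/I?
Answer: -323/2 ≈ -161.50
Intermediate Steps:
S = -19/2 (S = (1/4)*(-38) = -19/2 ≈ -9.5000)
M(I) = 1
(M(-5)*S)*17 = (1*(-19/2))*17 = -19/2*17 = -323/2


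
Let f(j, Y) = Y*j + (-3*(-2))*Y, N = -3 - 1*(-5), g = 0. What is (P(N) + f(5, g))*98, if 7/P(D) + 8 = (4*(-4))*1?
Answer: -343/12 ≈ -28.583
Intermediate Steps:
N = 2 (N = -3 + 5 = 2)
P(D) = -7/24 (P(D) = 7/(-8 + (4*(-4))*1) = 7/(-8 - 16*1) = 7/(-8 - 16) = 7/(-24) = 7*(-1/24) = -7/24)
f(j, Y) = 6*Y + Y*j (f(j, Y) = Y*j + 6*Y = 6*Y + Y*j)
(P(N) + f(5, g))*98 = (-7/24 + 0*(6 + 5))*98 = (-7/24 + 0*11)*98 = (-7/24 + 0)*98 = -7/24*98 = -343/12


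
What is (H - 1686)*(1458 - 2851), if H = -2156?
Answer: 5351906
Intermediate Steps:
(H - 1686)*(1458 - 2851) = (-2156 - 1686)*(1458 - 2851) = -3842*(-1393) = 5351906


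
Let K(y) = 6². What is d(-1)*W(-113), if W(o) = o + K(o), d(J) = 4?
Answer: -308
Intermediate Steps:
K(y) = 36
W(o) = 36 + o (W(o) = o + 36 = 36 + o)
d(-1)*W(-113) = 4*(36 - 113) = 4*(-77) = -308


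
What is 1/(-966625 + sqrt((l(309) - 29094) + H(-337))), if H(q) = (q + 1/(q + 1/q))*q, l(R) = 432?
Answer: -109779601250/106115697415279691 - sqrt(1095155687055630)/106115697415279691 ≈ -1.0348e-6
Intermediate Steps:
H(q) = q*(q + 1/(q + 1/q))
1/(-966625 + sqrt((l(309) - 29094) + H(-337))) = 1/(-966625 + sqrt((432 - 29094) + (-337)**2*(2 + (-337)**2)/(1 + (-337)**2))) = 1/(-966625 + sqrt(-28662 + 113569*(2 + 113569)/(1 + 113569))) = 1/(-966625 + sqrt(-28662 + 113569*113571/113570)) = 1/(-966625 + sqrt(-28662 + 113569*(1/113570)*113571)) = 1/(-966625 + sqrt(-28662 + 12898144899/113570)) = 1/(-966625 + sqrt(9643001559/113570)) = 1/(-966625 + sqrt(1095155687055630)/113570)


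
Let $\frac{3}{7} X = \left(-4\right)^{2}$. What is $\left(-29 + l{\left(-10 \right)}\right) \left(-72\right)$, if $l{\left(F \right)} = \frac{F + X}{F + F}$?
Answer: $\frac{10932}{5} \approx 2186.4$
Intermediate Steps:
$X = \frac{112}{3}$ ($X = \frac{7 \left(-4\right)^{2}}{3} = \frac{7}{3} \cdot 16 = \frac{112}{3} \approx 37.333$)
$l{\left(F \right)} = \frac{\frac{112}{3} + F}{2 F}$ ($l{\left(F \right)} = \frac{F + \frac{112}{3}}{F + F} = \frac{\frac{112}{3} + F}{2 F}$)
$\left(-29 + l{\left(-10 \right)}\right) \left(-72\right) = \left(-29 + \frac{112 + 3 \left(-10\right)}{6 \left(-10\right)}\right) \left(-72\right) = \left(-29 + \frac{1}{6} \left(- \frac{1}{10}\right) \left(112 - 30\right)\right) \left(-72\right) = \left(-29 + \frac{1}{6} \left(- \frac{1}{10}\right) 82\right) \left(-72\right) = \left(-29 - \frac{41}{30}\right) \left(-72\right) = \left(- \frac{911}{30}\right) \left(-72\right) = \frac{10932}{5}$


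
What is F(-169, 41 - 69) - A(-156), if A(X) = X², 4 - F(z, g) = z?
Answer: -24163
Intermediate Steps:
F(z, g) = 4 - z
F(-169, 41 - 69) - A(-156) = (4 - 1*(-169)) - 1*(-156)² = (4 + 169) - 1*24336 = 173 - 24336 = -24163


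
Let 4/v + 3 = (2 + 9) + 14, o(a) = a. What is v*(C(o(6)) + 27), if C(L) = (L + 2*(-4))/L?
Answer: 160/33 ≈ 4.8485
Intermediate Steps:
C(L) = (-8 + L)/L (C(L) = (L - 8)/L = (-8 + L)/L)
v = 2/11 (v = 4/(-3 + ((2 + 9) + 14)) = 4/(-3 + (11 + 14)) = 4/(-3 + 25) = 4/22 = 4*(1/22) = 2/11 ≈ 0.18182)
v*(C(o(6)) + 27) = 2*((-8 + 6)/6 + 27)/11 = 2*((⅙)*(-2) + 27)/11 = 2*(-⅓ + 27)/11 = (2/11)*(80/3) = 160/33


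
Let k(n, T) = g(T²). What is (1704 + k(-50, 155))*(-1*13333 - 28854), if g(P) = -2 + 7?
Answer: -72097583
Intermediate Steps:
g(P) = 5
k(n, T) = 5
(1704 + k(-50, 155))*(-1*13333 - 28854) = (1704 + 5)*(-1*13333 - 28854) = 1709*(-13333 - 28854) = 1709*(-42187) = -72097583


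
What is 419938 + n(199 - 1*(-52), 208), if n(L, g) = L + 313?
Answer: 420502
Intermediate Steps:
n(L, g) = 313 + L
419938 + n(199 - 1*(-52), 208) = 419938 + (313 + (199 - 1*(-52))) = 419938 + (313 + (199 + 52)) = 419938 + (313 + 251) = 419938 + 564 = 420502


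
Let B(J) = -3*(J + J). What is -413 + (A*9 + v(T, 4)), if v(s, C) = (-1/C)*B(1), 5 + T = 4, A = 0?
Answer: -823/2 ≈ -411.50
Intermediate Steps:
T = -1 (T = -5 + 4 = -1)
B(J) = -6*J
v(s, C) = 6/C (v(s, C) = (-1/C)*(-6*1) = -1/C*(-6) = 6/C)
-413 + (A*9 + v(T, 4)) = -413 + (0*9 + 6/4) = -413 + (0 + 6*(¼)) = -413 + (0 + 3/2) = -413 + 3/2 = -823/2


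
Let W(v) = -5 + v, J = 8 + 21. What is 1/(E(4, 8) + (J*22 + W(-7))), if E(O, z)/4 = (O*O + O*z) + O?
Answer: 1/834 ≈ 0.0011990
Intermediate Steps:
E(O, z) = 4*O + 4*O² + 4*O*z (E(O, z) = 4*((O*O + O*z) + O) = 4*((O² + O*z) + O) = 4*(O + O² + O*z) = 4*O + 4*O² + 4*O*z)
J = 29
1/(E(4, 8) + (J*22 + W(-7))) = 1/(4*4*(1 + 4 + 8) + (29*22 + (-5 - 7))) = 1/(4*4*13 + (638 - 12)) = 1/(208 + 626) = 1/834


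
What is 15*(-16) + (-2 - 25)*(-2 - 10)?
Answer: 84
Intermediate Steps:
15*(-16) + (-2 - 25)*(-2 - 10) = -240 - 27*(-12) = -240 + 324 = 84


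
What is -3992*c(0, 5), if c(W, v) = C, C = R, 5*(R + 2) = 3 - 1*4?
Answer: 43912/5 ≈ 8782.4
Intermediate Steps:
R = -11/5 (R = -2 + (3 - 1*4)/5 = -2 + (3 - 4)/5 = -2 + (⅕)*(-1) = -2 - ⅕ = -11/5 ≈ -2.2000)
C = -11/5 ≈ -2.2000
c(W, v) = -11/5
-3992*c(0, 5) = -3992*(-11/5) = 43912/5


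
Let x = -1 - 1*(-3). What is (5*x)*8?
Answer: 80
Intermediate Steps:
x = 2 (x = -1 + 3 = 2)
(5*x)*8 = (5*2)*8 = 10*8 = 80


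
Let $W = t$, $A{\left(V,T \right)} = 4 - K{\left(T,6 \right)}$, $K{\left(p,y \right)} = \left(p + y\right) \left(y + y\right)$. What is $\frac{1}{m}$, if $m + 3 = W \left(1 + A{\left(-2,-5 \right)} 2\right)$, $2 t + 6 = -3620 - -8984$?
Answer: $- \frac{1}{40188} \approx -2.4883 \cdot 10^{-5}$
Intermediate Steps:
$K{\left(p,y \right)} = 2 y \left(p + y\right)$ ($K{\left(p,y \right)} = \left(p + y\right) 2 y = 2 y \left(p + y\right)$)
$t = 2679$ ($t = -3 + \frac{-3620 - -8984}{2} = -3 + \frac{-3620 + 8984}{2} = -3 + \frac{1}{2} \cdot 5364 = -3 + 2682 = 2679$)
$A{\left(V,T \right)} = -68 - 12 T$ ($A{\left(V,T \right)} = 4 - 2 \cdot 6 \left(T + 6\right) = 4 - 2 \cdot 6 \left(6 + T\right) = 4 - \left(72 + 12 T\right) = -68 - 12 T$)
$W = 2679$
$m = -40188$ ($m = -3 + 2679 \left(1 + \left(-68 - -60\right) 2\right) = -3 + 2679 \left(1 + \left(-68 + 60\right) 2\right) = -3 + 2679 \left(1 - 16\right) = -3 + 2679 \left(-15\right) = -3 - 40185 = -40188$)
$\frac{1}{m} = \frac{1}{-40188} = - \frac{1}{40188}$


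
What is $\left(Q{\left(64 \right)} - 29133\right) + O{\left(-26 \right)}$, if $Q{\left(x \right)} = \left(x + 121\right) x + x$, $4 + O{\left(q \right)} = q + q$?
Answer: $-17285$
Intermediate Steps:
$O{\left(q \right)} = -4 + 2 q$ ($O{\left(q \right)} = -4 + \left(q + q\right) = -4 + 2 q$)
$Q{\left(x \right)} = x + x \left(121 + x\right)$ ($Q{\left(x \right)} = \left(121 + x\right) x + x = x \left(121 + x\right) + x = x + x \left(121 + x\right)$)
$\left(Q{\left(64 \right)} - 29133\right) + O{\left(-26 \right)} = \left(64 \left(122 + 64\right) - 29133\right) + \left(-4 + 2 \left(-26\right)\right) = \left(64 \cdot 186 - 29133\right) - 56 = \left(11904 - 29133\right) - 56 = -17229 - 56 = -17285$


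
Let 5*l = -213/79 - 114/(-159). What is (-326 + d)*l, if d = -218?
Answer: 4508128/20935 ≈ 215.34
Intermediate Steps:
l = -8287/20935 (l = (-213/79 - 114/(-159))/5 = (-213*1/79 - 114*(-1/159))/5 = (-213/79 + 38/53)/5 = (⅕)*(-8287/4187) = -8287/20935 ≈ -0.39584)
(-326 + d)*l = (-326 - 218)*(-8287/20935) = -544*(-8287/20935) = 4508128/20935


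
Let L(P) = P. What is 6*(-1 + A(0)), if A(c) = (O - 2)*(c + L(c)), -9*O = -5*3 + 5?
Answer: -6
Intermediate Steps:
O = 10/9 (O = -(-5*3 + 5)/9 = -(-15 + 5)/9 = -1/9*(-10) = 10/9 ≈ 1.1111)
A(c) = -16*c/9 (A(c) = (10/9 - 2)*(c + c) = -16*c/9)
6*(-1 + A(0)) = 6*(-1 - 16/9*0) = 6*(-1 + 0) = 6*(-1) = -6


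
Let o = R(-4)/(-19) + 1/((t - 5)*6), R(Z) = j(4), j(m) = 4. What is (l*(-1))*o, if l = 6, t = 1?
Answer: 115/76 ≈ 1.5132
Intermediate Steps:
R(Z) = 4
o = -115/456 (o = 4/(-19) + 1/((1 - 5)*6) = 4*(-1/19) + (1/6)/(-4) = -4/19 - 1/4*1/6 = -4/19 - 1/24 = -115/456 ≈ -0.25219)
(l*(-1))*o = (6*(-1))*(-115/456) = -6*(-115/456) = 115/76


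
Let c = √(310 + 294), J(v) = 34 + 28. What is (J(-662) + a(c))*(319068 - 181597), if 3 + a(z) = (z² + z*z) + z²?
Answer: 257208241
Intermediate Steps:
J(v) = 62
c = 2*√151 (c = √604 = 2*√151 ≈ 24.576)
a(z) = -3 + 3*z² (a(z) = -3 + ((z² + z*z) + z²) = -3 + ((z² + z²) + z²) = -3 + (2*z² + z²) = -3 + 3*z²)
(J(-662) + a(c))*(319068 - 181597) = (62 + (-3 + 3*(2*√151)²))*(319068 - 181597) = (62 + (-3 + 3*604))*137471 = (62 + (-3 + 1812))*137471 = (62 + 1809)*137471 = 1871*137471 = 257208241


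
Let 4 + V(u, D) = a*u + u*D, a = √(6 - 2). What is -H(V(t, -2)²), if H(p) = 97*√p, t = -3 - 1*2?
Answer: -388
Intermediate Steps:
a = 2 (a = √4 = 2)
t = -5 (t = -3 - 2 = -5)
V(u, D) = -4 + 2*u + D*u (V(u, D) = -4 + (2*u + u*D) = -4 + (2*u + D*u) = -4 + 2*u + D*u)
-H(V(t, -2)²) = -97*√((-4 + 2*(-5) - 2*(-5))²) = -97*√((-4 - 10 + 10)²) = -97*√((-4)²) = -97*√16 = -97*4 = -1*388 = -388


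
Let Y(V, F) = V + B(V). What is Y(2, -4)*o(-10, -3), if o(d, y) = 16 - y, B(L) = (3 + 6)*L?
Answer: 380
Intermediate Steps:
B(L) = 9*L
Y(V, F) = 10*V (Y(V, F) = V + 9*V = 10*V)
Y(2, -4)*o(-10, -3) = (10*2)*(16 - 1*(-3)) = 20*(16 + 3) = 20*19 = 380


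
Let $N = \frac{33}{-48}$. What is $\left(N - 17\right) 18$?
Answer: $- \frac{2547}{8} \approx -318.38$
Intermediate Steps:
$N = - \frac{11}{16}$ ($N = 33 \left(- \frac{1}{48}\right) = - \frac{11}{16} \approx -0.6875$)
$\left(N - 17\right) 18 = \left(- \frac{11}{16} - 17\right) 18 = \left(- \frac{283}{16}\right) 18 = - \frac{2547}{8}$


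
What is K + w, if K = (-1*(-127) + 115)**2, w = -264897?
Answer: -206333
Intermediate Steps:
K = 58564 (K = (127 + 115)**2 = 242**2 = 58564)
K + w = 58564 - 264897 = -206333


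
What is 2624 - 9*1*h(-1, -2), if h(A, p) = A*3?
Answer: 2651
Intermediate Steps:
h(A, p) = 3*A
2624 - 9*1*h(-1, -2) = 2624 - 9*1*3*(-1) = 2624 - 9*(-3) = 2624 - 1*(-27) = 2624 + 27 = 2651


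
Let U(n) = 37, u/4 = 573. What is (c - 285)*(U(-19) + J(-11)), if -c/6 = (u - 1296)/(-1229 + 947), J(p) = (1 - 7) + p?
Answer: -247980/47 ≈ -5276.2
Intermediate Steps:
u = 2292 (u = 4*573 = 2292)
J(p) = -6 + p
c = 996/47 (c = -6*(2292 - 1296)/(-1229 + 947) = -5976/(-282) = -5976*(-1)/282 = -6*(-166/47) = 996/47 ≈ 21.191)
(c - 285)*(U(-19) + J(-11)) = (996/47 - 285)*(37 + (-6 - 11)) = -12399*(37 - 17)/47 = -12399/47*20 = -247980/47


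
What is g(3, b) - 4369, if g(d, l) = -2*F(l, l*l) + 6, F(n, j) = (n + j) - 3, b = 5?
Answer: -4417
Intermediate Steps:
F(n, j) = -3 + j + n (F(n, j) = (j + n) - 3 = -3 + j + n)
g(d, l) = 12 - 2*l - 2*l² (g(d, l) = -2*(-3 + l*l + l) + 6 = -2*(-3 + l² + l) + 6 = -2*(-3 + l + l²) + 6 = (6 - 2*l - 2*l²) + 6 = 12 - 2*l - 2*l²)
g(3, b) - 4369 = (12 - 2*5 - 2*5²) - 4369 = (12 - 10 - 2*25) - 4369 = (12 - 10 - 50) - 4369 = -48 - 4369 = -4417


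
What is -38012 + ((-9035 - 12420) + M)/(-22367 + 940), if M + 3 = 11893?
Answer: -814473559/21427 ≈ -38012.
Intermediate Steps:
M = 11890 (M = -3 + 11893 = 11890)
-38012 + ((-9035 - 12420) + M)/(-22367 + 940) = -38012 + ((-9035 - 12420) + 11890)/(-22367 + 940) = -38012 + (-21455 + 11890)/(-21427) = -38012 - 9565*(-1/21427) = -38012 + 9565/21427 = -814473559/21427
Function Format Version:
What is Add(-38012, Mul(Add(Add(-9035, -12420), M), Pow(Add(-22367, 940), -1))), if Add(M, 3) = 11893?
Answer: Rational(-814473559, 21427) ≈ -38012.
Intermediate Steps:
M = 11890 (M = Add(-3, 11893) = 11890)
Add(-38012, Mul(Add(Add(-9035, -12420), M), Pow(Add(-22367, 940), -1))) = Add(-38012, Mul(Add(Add(-9035, -12420), 11890), Pow(Add(-22367, 940), -1))) = Add(-38012, Mul(Add(-21455, 11890), Pow(-21427, -1))) = Add(-38012, Mul(-9565, Rational(-1, 21427))) = Add(-38012, Rational(9565, 21427)) = Rational(-814473559, 21427)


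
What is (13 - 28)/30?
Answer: -1/2 ≈ -0.50000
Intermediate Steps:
(13 - 28)/30 = -15*1/30 = -1/2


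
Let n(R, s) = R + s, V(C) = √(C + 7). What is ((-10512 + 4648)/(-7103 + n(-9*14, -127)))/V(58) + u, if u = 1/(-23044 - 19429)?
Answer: -1/42473 + 1466*√65/119535 ≈ 0.098853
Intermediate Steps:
V(C) = √(7 + C)
u = -1/42473 (u = 1/(-42473) = -1/42473 ≈ -2.3544e-5)
((-10512 + 4648)/(-7103 + n(-9*14, -127)))/V(58) + u = ((-10512 + 4648)/(-7103 + (-9*14 - 127)))/(√(7 + 58)) - 1/42473 = (-5864/(-7103 + (-126 - 127)))/(√65) - 1/42473 = (-5864/(-7103 - 253))*(√65/65) - 1/42473 = (-5864/(-7356))*(√65/65) - 1/42473 = (-5864*(-1/7356))*(√65/65) - 1/42473 = 1466*(√65/65)/1839 - 1/42473 = 1466*√65/119535 - 1/42473 = -1/42473 + 1466*√65/119535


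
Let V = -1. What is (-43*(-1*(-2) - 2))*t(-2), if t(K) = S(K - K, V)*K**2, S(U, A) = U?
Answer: 0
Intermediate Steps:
t(K) = 0 (t(K) = (K - K)*K**2 = 0*K**2 = 0)
(-43*(-1*(-2) - 2))*t(-2) = -43*(-1*(-2) - 2)*0 = -43*(2 - 2)*0 = -43*0*0 = 0*0 = 0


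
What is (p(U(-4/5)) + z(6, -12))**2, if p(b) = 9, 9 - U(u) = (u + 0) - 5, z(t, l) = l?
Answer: 9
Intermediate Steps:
U(u) = 14 - u (U(u) = 9 - ((u + 0) - 5) = 9 - (u - 5) = 9 - (-5 + u) = 9 + (5 - u) = 14 - u)
(p(U(-4/5)) + z(6, -12))**2 = (9 - 12)**2 = (-3)**2 = 9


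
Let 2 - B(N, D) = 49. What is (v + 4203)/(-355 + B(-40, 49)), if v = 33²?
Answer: -882/67 ≈ -13.164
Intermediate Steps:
B(N, D) = -47 (B(N, D) = 2 - 1*49 = 2 - 49 = -47)
v = 1089
(v + 4203)/(-355 + B(-40, 49)) = (1089 + 4203)/(-355 - 47) = 5292/(-402) = 5292*(-1/402) = -882/67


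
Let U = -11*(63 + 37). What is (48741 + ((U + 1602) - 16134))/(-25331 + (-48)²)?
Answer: -33109/23027 ≈ -1.4378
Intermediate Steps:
U = -1100 (U = -11*100 = -1100)
(48741 + ((U + 1602) - 16134))/(-25331 + (-48)²) = (48741 + ((-1100 + 1602) - 16134))/(-25331 + (-48)²) = (48741 + (502 - 16134))/(-25331 + 2304) = (48741 - 15632)/(-23027) = 33109*(-1/23027) = -33109/23027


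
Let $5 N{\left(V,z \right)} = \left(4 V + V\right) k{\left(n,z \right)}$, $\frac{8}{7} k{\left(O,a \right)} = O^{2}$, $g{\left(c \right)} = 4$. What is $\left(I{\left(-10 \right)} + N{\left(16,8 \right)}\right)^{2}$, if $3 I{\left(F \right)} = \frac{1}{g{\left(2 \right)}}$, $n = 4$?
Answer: $\frac{7230721}{144} \approx 50213.0$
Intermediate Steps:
$I{\left(F \right)} = \frac{1}{12}$ ($I{\left(F \right)} = \frac{1}{3 \cdot 4} = \frac{1}{3} \cdot \frac{1}{4} = \frac{1}{12}$)
$k{\left(O,a \right)} = \frac{7 O^{2}}{8}$
$N{\left(V,z \right)} = 14 V$ ($N{\left(V,z \right)} = \frac{\left(4 V + V\right) \frac{7 \cdot 4^{2}}{8}}{5} = \frac{5 V \frac{7}{8} \cdot 16}{5} = \frac{5 V 14}{5} = \frac{70 V}{5} = 14 V$)
$\left(I{\left(-10 \right)} + N{\left(16,8 \right)}\right)^{2} = \left(\frac{1}{12} + 14 \cdot 16\right)^{2} = \left(\frac{1}{12} + 224\right)^{2} = \left(\frac{2689}{12}\right)^{2} = \frac{7230721}{144}$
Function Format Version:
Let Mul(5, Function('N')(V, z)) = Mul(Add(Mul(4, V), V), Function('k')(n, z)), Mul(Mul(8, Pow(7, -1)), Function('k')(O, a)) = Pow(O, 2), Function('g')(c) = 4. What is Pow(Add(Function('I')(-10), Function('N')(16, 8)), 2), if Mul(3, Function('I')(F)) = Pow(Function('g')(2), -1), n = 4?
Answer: Rational(7230721, 144) ≈ 50213.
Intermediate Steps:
Function('I')(F) = Rational(1, 12) (Function('I')(F) = Mul(Rational(1, 3), Pow(4, -1)) = Mul(Rational(1, 3), Rational(1, 4)) = Rational(1, 12))
Function('k')(O, a) = Mul(Rational(7, 8), Pow(O, 2))
Function('N')(V, z) = Mul(14, V) (Function('N')(V, z) = Mul(Rational(1, 5), Mul(Add(Mul(4, V), V), Mul(Rational(7, 8), Pow(4, 2)))) = Mul(Rational(1, 5), Mul(Mul(5, V), Mul(Rational(7, 8), 16))) = Mul(Rational(1, 5), Mul(Mul(5, V), 14)) = Mul(Rational(1, 5), Mul(70, V)) = Mul(14, V))
Pow(Add(Function('I')(-10), Function('N')(16, 8)), 2) = Pow(Add(Rational(1, 12), Mul(14, 16)), 2) = Pow(Add(Rational(1, 12), 224), 2) = Pow(Rational(2689, 12), 2) = Rational(7230721, 144)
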